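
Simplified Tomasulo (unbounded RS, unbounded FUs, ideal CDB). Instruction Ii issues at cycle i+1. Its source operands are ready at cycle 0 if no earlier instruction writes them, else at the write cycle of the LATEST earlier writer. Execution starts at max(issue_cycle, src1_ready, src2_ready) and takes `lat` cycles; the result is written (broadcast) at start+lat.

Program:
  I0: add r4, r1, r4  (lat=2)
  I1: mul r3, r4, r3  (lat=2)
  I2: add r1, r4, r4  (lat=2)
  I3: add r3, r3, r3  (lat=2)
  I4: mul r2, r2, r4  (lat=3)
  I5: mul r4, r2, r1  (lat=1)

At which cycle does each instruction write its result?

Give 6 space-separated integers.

Answer: 3 5 5 7 8 9

Derivation:
I0 add r4: issue@1 deps=(None,None) exec_start@1 write@3
I1 mul r3: issue@2 deps=(0,None) exec_start@3 write@5
I2 add r1: issue@3 deps=(0,0) exec_start@3 write@5
I3 add r3: issue@4 deps=(1,1) exec_start@5 write@7
I4 mul r2: issue@5 deps=(None,0) exec_start@5 write@8
I5 mul r4: issue@6 deps=(4,2) exec_start@8 write@9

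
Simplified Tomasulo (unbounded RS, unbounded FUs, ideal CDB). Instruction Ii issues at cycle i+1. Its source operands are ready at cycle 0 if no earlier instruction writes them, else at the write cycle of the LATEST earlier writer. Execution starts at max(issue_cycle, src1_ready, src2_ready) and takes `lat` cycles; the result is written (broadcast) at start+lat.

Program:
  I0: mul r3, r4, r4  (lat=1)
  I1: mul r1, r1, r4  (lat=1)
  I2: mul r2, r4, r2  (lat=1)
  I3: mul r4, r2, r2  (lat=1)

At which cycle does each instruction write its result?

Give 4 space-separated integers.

I0 mul r3: issue@1 deps=(None,None) exec_start@1 write@2
I1 mul r1: issue@2 deps=(None,None) exec_start@2 write@3
I2 mul r2: issue@3 deps=(None,None) exec_start@3 write@4
I3 mul r4: issue@4 deps=(2,2) exec_start@4 write@5

Answer: 2 3 4 5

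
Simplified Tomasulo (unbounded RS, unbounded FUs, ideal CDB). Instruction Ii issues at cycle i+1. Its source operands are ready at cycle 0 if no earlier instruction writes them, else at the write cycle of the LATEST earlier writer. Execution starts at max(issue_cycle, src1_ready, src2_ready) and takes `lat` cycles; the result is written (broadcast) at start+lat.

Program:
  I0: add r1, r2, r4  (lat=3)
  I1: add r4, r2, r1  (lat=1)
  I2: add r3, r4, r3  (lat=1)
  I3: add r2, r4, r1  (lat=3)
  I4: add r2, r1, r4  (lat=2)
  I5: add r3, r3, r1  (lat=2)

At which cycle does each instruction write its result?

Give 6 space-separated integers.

I0 add r1: issue@1 deps=(None,None) exec_start@1 write@4
I1 add r4: issue@2 deps=(None,0) exec_start@4 write@5
I2 add r3: issue@3 deps=(1,None) exec_start@5 write@6
I3 add r2: issue@4 deps=(1,0) exec_start@5 write@8
I4 add r2: issue@5 deps=(0,1) exec_start@5 write@7
I5 add r3: issue@6 deps=(2,0) exec_start@6 write@8

Answer: 4 5 6 8 7 8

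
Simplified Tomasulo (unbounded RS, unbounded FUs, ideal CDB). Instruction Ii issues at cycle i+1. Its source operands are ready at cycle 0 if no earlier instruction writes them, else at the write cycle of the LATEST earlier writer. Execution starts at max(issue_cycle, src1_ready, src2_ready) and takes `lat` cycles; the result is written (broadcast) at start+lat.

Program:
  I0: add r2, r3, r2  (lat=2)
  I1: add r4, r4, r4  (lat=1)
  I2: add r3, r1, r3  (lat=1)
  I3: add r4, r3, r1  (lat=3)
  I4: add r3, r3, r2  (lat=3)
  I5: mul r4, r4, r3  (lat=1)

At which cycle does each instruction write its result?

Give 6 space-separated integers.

Answer: 3 3 4 7 8 9

Derivation:
I0 add r2: issue@1 deps=(None,None) exec_start@1 write@3
I1 add r4: issue@2 deps=(None,None) exec_start@2 write@3
I2 add r3: issue@3 deps=(None,None) exec_start@3 write@4
I3 add r4: issue@4 deps=(2,None) exec_start@4 write@7
I4 add r3: issue@5 deps=(2,0) exec_start@5 write@8
I5 mul r4: issue@6 deps=(3,4) exec_start@8 write@9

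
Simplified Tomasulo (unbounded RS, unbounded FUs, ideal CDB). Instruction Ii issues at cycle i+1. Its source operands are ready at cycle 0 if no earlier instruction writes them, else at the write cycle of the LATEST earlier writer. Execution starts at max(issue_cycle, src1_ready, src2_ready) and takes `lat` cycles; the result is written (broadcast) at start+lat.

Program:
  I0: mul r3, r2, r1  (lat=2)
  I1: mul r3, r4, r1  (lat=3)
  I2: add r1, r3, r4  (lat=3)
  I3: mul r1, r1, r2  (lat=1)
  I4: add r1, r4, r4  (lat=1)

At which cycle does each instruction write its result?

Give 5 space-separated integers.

Answer: 3 5 8 9 6

Derivation:
I0 mul r3: issue@1 deps=(None,None) exec_start@1 write@3
I1 mul r3: issue@2 deps=(None,None) exec_start@2 write@5
I2 add r1: issue@3 deps=(1,None) exec_start@5 write@8
I3 mul r1: issue@4 deps=(2,None) exec_start@8 write@9
I4 add r1: issue@5 deps=(None,None) exec_start@5 write@6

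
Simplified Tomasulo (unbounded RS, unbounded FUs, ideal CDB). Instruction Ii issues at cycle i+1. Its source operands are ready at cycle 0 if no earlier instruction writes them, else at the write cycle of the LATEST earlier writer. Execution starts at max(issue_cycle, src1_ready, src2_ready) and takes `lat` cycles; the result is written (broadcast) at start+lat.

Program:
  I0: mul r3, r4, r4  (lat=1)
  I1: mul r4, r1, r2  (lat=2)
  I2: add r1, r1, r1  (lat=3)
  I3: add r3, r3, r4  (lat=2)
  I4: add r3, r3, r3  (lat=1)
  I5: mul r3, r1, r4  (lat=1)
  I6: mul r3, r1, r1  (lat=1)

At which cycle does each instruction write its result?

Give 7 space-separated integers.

Answer: 2 4 6 6 7 7 8

Derivation:
I0 mul r3: issue@1 deps=(None,None) exec_start@1 write@2
I1 mul r4: issue@2 deps=(None,None) exec_start@2 write@4
I2 add r1: issue@3 deps=(None,None) exec_start@3 write@6
I3 add r3: issue@4 deps=(0,1) exec_start@4 write@6
I4 add r3: issue@5 deps=(3,3) exec_start@6 write@7
I5 mul r3: issue@6 deps=(2,1) exec_start@6 write@7
I6 mul r3: issue@7 deps=(2,2) exec_start@7 write@8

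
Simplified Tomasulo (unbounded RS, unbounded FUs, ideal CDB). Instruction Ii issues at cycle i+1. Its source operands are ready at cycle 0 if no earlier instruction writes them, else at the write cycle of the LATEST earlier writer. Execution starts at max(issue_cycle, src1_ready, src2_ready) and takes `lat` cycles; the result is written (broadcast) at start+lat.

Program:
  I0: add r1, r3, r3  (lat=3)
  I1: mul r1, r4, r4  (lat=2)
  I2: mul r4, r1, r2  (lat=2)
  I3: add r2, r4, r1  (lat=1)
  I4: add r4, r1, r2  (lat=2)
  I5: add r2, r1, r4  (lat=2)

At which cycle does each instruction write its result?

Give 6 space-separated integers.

I0 add r1: issue@1 deps=(None,None) exec_start@1 write@4
I1 mul r1: issue@2 deps=(None,None) exec_start@2 write@4
I2 mul r4: issue@3 deps=(1,None) exec_start@4 write@6
I3 add r2: issue@4 deps=(2,1) exec_start@6 write@7
I4 add r4: issue@5 deps=(1,3) exec_start@7 write@9
I5 add r2: issue@6 deps=(1,4) exec_start@9 write@11

Answer: 4 4 6 7 9 11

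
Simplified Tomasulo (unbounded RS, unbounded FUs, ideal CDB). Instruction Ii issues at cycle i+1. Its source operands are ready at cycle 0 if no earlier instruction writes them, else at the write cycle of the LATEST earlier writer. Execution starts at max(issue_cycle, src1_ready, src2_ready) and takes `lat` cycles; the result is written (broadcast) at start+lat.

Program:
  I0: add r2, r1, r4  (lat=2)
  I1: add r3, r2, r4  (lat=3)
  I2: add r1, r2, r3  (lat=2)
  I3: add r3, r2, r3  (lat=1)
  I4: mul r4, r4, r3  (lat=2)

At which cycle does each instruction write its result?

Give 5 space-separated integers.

Answer: 3 6 8 7 9

Derivation:
I0 add r2: issue@1 deps=(None,None) exec_start@1 write@3
I1 add r3: issue@2 deps=(0,None) exec_start@3 write@6
I2 add r1: issue@3 deps=(0,1) exec_start@6 write@8
I3 add r3: issue@4 deps=(0,1) exec_start@6 write@7
I4 mul r4: issue@5 deps=(None,3) exec_start@7 write@9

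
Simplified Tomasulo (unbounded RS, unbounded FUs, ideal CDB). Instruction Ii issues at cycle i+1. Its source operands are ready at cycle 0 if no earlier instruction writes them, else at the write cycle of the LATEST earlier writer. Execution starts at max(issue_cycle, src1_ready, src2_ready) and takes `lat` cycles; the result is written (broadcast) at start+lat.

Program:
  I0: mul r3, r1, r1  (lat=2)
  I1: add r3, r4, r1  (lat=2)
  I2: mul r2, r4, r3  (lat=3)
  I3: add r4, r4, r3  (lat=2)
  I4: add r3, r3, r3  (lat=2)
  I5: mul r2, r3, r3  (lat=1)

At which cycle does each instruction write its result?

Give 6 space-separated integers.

Answer: 3 4 7 6 7 8

Derivation:
I0 mul r3: issue@1 deps=(None,None) exec_start@1 write@3
I1 add r3: issue@2 deps=(None,None) exec_start@2 write@4
I2 mul r2: issue@3 deps=(None,1) exec_start@4 write@7
I3 add r4: issue@4 deps=(None,1) exec_start@4 write@6
I4 add r3: issue@5 deps=(1,1) exec_start@5 write@7
I5 mul r2: issue@6 deps=(4,4) exec_start@7 write@8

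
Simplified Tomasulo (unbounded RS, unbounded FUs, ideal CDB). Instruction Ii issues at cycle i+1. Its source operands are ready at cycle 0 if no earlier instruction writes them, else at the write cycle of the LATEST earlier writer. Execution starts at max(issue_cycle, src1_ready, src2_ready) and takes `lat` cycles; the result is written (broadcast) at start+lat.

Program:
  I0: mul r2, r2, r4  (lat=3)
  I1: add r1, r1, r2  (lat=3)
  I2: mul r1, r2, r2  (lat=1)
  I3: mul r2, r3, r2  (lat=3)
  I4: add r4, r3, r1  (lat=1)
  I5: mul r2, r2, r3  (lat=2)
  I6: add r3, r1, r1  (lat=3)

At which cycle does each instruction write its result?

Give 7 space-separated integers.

Answer: 4 7 5 7 6 9 10

Derivation:
I0 mul r2: issue@1 deps=(None,None) exec_start@1 write@4
I1 add r1: issue@2 deps=(None,0) exec_start@4 write@7
I2 mul r1: issue@3 deps=(0,0) exec_start@4 write@5
I3 mul r2: issue@4 deps=(None,0) exec_start@4 write@7
I4 add r4: issue@5 deps=(None,2) exec_start@5 write@6
I5 mul r2: issue@6 deps=(3,None) exec_start@7 write@9
I6 add r3: issue@7 deps=(2,2) exec_start@7 write@10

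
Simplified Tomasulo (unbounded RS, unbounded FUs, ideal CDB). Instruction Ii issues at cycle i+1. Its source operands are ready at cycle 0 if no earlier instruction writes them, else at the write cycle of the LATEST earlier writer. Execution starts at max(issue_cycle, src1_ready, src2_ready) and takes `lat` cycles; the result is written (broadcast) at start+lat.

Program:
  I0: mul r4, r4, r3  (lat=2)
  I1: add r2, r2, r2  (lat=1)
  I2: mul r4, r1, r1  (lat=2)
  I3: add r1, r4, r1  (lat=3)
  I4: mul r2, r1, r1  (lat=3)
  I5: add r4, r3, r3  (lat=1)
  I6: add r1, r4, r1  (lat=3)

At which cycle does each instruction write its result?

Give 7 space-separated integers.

Answer: 3 3 5 8 11 7 11

Derivation:
I0 mul r4: issue@1 deps=(None,None) exec_start@1 write@3
I1 add r2: issue@2 deps=(None,None) exec_start@2 write@3
I2 mul r4: issue@3 deps=(None,None) exec_start@3 write@5
I3 add r1: issue@4 deps=(2,None) exec_start@5 write@8
I4 mul r2: issue@5 deps=(3,3) exec_start@8 write@11
I5 add r4: issue@6 deps=(None,None) exec_start@6 write@7
I6 add r1: issue@7 deps=(5,3) exec_start@8 write@11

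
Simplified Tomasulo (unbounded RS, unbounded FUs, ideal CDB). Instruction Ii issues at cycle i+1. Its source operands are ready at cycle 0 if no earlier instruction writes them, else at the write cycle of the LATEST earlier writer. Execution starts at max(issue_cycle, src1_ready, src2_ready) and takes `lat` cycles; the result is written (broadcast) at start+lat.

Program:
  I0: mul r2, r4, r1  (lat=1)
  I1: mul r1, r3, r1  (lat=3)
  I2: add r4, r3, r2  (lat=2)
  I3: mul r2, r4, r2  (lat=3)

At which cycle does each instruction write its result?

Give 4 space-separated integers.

Answer: 2 5 5 8

Derivation:
I0 mul r2: issue@1 deps=(None,None) exec_start@1 write@2
I1 mul r1: issue@2 deps=(None,None) exec_start@2 write@5
I2 add r4: issue@3 deps=(None,0) exec_start@3 write@5
I3 mul r2: issue@4 deps=(2,0) exec_start@5 write@8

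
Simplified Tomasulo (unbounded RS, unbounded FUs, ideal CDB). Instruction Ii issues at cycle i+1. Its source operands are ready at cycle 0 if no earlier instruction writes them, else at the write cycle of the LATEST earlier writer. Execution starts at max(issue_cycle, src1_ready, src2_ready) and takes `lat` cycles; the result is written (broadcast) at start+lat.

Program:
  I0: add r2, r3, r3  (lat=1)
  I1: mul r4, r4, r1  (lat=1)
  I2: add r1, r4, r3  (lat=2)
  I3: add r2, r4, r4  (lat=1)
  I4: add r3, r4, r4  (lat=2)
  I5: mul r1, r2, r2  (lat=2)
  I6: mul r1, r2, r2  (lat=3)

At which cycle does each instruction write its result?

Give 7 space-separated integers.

I0 add r2: issue@1 deps=(None,None) exec_start@1 write@2
I1 mul r4: issue@2 deps=(None,None) exec_start@2 write@3
I2 add r1: issue@3 deps=(1,None) exec_start@3 write@5
I3 add r2: issue@4 deps=(1,1) exec_start@4 write@5
I4 add r3: issue@5 deps=(1,1) exec_start@5 write@7
I5 mul r1: issue@6 deps=(3,3) exec_start@6 write@8
I6 mul r1: issue@7 deps=(3,3) exec_start@7 write@10

Answer: 2 3 5 5 7 8 10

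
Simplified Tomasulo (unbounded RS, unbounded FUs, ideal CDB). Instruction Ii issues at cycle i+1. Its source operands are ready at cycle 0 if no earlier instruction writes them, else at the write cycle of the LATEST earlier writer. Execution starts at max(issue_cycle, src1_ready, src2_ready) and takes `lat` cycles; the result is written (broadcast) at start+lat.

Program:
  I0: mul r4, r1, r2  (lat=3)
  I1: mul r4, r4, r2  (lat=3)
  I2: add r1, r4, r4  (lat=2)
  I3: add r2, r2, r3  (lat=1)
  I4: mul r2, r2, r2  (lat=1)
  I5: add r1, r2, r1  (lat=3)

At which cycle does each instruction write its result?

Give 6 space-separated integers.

Answer: 4 7 9 5 6 12

Derivation:
I0 mul r4: issue@1 deps=(None,None) exec_start@1 write@4
I1 mul r4: issue@2 deps=(0,None) exec_start@4 write@7
I2 add r1: issue@3 deps=(1,1) exec_start@7 write@9
I3 add r2: issue@4 deps=(None,None) exec_start@4 write@5
I4 mul r2: issue@5 deps=(3,3) exec_start@5 write@6
I5 add r1: issue@6 deps=(4,2) exec_start@9 write@12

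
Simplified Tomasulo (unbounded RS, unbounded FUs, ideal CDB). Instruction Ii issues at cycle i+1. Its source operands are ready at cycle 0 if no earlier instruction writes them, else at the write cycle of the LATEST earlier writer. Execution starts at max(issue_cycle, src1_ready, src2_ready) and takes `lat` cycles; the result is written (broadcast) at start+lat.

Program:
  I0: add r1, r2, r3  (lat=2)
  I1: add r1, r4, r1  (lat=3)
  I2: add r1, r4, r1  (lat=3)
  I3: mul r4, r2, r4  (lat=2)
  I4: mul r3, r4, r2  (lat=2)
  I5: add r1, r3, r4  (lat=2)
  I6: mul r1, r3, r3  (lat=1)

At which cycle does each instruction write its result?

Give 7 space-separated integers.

I0 add r1: issue@1 deps=(None,None) exec_start@1 write@3
I1 add r1: issue@2 deps=(None,0) exec_start@3 write@6
I2 add r1: issue@3 deps=(None,1) exec_start@6 write@9
I3 mul r4: issue@4 deps=(None,None) exec_start@4 write@6
I4 mul r3: issue@5 deps=(3,None) exec_start@6 write@8
I5 add r1: issue@6 deps=(4,3) exec_start@8 write@10
I6 mul r1: issue@7 deps=(4,4) exec_start@8 write@9

Answer: 3 6 9 6 8 10 9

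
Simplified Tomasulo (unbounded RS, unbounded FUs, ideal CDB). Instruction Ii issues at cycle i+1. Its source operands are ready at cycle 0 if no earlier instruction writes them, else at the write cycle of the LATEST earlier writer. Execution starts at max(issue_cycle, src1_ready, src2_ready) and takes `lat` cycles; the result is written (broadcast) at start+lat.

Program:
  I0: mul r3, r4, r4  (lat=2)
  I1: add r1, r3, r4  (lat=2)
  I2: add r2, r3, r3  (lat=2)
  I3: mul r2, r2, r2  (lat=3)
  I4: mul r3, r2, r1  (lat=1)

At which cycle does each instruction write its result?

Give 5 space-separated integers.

I0 mul r3: issue@1 deps=(None,None) exec_start@1 write@3
I1 add r1: issue@2 deps=(0,None) exec_start@3 write@5
I2 add r2: issue@3 deps=(0,0) exec_start@3 write@5
I3 mul r2: issue@4 deps=(2,2) exec_start@5 write@8
I4 mul r3: issue@5 deps=(3,1) exec_start@8 write@9

Answer: 3 5 5 8 9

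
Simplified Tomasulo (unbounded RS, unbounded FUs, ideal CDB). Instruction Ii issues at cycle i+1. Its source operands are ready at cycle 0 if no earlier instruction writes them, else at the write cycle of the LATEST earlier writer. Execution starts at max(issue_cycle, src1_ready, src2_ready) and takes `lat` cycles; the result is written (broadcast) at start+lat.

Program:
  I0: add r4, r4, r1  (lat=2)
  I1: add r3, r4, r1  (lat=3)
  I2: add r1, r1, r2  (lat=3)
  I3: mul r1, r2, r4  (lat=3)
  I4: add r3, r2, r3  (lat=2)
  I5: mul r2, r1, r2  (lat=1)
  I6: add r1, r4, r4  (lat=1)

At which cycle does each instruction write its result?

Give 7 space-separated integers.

Answer: 3 6 6 7 8 8 8

Derivation:
I0 add r4: issue@1 deps=(None,None) exec_start@1 write@3
I1 add r3: issue@2 deps=(0,None) exec_start@3 write@6
I2 add r1: issue@3 deps=(None,None) exec_start@3 write@6
I3 mul r1: issue@4 deps=(None,0) exec_start@4 write@7
I4 add r3: issue@5 deps=(None,1) exec_start@6 write@8
I5 mul r2: issue@6 deps=(3,None) exec_start@7 write@8
I6 add r1: issue@7 deps=(0,0) exec_start@7 write@8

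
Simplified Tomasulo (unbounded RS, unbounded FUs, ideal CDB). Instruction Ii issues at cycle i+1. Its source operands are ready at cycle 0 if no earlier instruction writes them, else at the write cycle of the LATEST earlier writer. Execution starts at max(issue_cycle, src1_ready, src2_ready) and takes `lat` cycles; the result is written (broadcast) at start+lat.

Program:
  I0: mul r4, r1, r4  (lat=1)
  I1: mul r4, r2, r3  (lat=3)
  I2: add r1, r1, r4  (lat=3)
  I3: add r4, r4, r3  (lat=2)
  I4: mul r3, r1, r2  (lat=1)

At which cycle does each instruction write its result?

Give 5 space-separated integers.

I0 mul r4: issue@1 deps=(None,None) exec_start@1 write@2
I1 mul r4: issue@2 deps=(None,None) exec_start@2 write@5
I2 add r1: issue@3 deps=(None,1) exec_start@5 write@8
I3 add r4: issue@4 deps=(1,None) exec_start@5 write@7
I4 mul r3: issue@5 deps=(2,None) exec_start@8 write@9

Answer: 2 5 8 7 9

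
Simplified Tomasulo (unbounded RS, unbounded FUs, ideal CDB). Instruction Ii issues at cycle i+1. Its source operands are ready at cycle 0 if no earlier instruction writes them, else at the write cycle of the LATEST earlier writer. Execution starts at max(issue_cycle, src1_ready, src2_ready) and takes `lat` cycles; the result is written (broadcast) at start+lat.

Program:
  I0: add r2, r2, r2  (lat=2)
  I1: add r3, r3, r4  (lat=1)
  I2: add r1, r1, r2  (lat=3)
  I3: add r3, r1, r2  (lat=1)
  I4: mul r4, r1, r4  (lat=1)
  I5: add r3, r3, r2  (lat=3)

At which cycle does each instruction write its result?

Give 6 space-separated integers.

Answer: 3 3 6 7 7 10

Derivation:
I0 add r2: issue@1 deps=(None,None) exec_start@1 write@3
I1 add r3: issue@2 deps=(None,None) exec_start@2 write@3
I2 add r1: issue@3 deps=(None,0) exec_start@3 write@6
I3 add r3: issue@4 deps=(2,0) exec_start@6 write@7
I4 mul r4: issue@5 deps=(2,None) exec_start@6 write@7
I5 add r3: issue@6 deps=(3,0) exec_start@7 write@10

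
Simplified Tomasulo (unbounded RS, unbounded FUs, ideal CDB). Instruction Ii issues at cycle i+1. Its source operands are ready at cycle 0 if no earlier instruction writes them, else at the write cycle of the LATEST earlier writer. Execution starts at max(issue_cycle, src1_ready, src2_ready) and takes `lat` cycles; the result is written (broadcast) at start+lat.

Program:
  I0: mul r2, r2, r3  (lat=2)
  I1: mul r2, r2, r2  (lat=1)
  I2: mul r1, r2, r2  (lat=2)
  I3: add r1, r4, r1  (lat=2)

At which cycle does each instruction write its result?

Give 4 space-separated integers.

Answer: 3 4 6 8

Derivation:
I0 mul r2: issue@1 deps=(None,None) exec_start@1 write@3
I1 mul r2: issue@2 deps=(0,0) exec_start@3 write@4
I2 mul r1: issue@3 deps=(1,1) exec_start@4 write@6
I3 add r1: issue@4 deps=(None,2) exec_start@6 write@8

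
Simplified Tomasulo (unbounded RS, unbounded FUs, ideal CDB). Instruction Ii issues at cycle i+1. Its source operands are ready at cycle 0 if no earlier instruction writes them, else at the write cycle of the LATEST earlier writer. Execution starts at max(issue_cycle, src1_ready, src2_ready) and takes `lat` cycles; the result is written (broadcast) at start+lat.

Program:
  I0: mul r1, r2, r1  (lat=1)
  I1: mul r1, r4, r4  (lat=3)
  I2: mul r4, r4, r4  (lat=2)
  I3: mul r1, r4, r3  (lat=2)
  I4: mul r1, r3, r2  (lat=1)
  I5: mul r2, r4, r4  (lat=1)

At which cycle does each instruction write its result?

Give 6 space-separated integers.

Answer: 2 5 5 7 6 7

Derivation:
I0 mul r1: issue@1 deps=(None,None) exec_start@1 write@2
I1 mul r1: issue@2 deps=(None,None) exec_start@2 write@5
I2 mul r4: issue@3 deps=(None,None) exec_start@3 write@5
I3 mul r1: issue@4 deps=(2,None) exec_start@5 write@7
I4 mul r1: issue@5 deps=(None,None) exec_start@5 write@6
I5 mul r2: issue@6 deps=(2,2) exec_start@6 write@7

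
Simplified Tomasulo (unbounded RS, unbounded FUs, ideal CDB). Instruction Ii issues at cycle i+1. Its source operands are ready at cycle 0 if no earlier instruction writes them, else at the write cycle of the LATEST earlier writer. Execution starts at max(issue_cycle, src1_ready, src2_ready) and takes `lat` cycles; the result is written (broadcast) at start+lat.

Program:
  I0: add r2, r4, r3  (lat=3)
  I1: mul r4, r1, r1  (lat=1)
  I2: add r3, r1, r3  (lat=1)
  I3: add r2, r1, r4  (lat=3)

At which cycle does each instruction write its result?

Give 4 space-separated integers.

Answer: 4 3 4 7

Derivation:
I0 add r2: issue@1 deps=(None,None) exec_start@1 write@4
I1 mul r4: issue@2 deps=(None,None) exec_start@2 write@3
I2 add r3: issue@3 deps=(None,None) exec_start@3 write@4
I3 add r2: issue@4 deps=(None,1) exec_start@4 write@7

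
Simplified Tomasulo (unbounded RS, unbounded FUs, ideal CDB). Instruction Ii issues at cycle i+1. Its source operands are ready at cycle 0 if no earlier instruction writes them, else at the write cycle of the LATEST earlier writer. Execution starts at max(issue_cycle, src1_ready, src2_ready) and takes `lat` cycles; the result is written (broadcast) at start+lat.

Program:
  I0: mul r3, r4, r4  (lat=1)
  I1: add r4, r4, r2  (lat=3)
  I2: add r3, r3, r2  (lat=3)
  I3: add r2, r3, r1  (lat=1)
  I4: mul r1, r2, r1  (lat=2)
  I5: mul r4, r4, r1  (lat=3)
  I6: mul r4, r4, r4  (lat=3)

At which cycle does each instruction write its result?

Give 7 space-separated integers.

Answer: 2 5 6 7 9 12 15

Derivation:
I0 mul r3: issue@1 deps=(None,None) exec_start@1 write@2
I1 add r4: issue@2 deps=(None,None) exec_start@2 write@5
I2 add r3: issue@3 deps=(0,None) exec_start@3 write@6
I3 add r2: issue@4 deps=(2,None) exec_start@6 write@7
I4 mul r1: issue@5 deps=(3,None) exec_start@7 write@9
I5 mul r4: issue@6 deps=(1,4) exec_start@9 write@12
I6 mul r4: issue@7 deps=(5,5) exec_start@12 write@15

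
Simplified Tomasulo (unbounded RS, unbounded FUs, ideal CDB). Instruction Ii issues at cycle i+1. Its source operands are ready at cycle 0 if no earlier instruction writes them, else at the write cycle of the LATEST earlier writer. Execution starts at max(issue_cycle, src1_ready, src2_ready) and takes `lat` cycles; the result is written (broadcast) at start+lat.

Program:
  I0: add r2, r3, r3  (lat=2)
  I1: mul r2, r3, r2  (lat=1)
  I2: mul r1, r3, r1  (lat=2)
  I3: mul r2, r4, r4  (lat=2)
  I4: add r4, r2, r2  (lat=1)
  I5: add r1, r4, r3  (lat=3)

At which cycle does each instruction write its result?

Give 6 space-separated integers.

Answer: 3 4 5 6 7 10

Derivation:
I0 add r2: issue@1 deps=(None,None) exec_start@1 write@3
I1 mul r2: issue@2 deps=(None,0) exec_start@3 write@4
I2 mul r1: issue@3 deps=(None,None) exec_start@3 write@5
I3 mul r2: issue@4 deps=(None,None) exec_start@4 write@6
I4 add r4: issue@5 deps=(3,3) exec_start@6 write@7
I5 add r1: issue@6 deps=(4,None) exec_start@7 write@10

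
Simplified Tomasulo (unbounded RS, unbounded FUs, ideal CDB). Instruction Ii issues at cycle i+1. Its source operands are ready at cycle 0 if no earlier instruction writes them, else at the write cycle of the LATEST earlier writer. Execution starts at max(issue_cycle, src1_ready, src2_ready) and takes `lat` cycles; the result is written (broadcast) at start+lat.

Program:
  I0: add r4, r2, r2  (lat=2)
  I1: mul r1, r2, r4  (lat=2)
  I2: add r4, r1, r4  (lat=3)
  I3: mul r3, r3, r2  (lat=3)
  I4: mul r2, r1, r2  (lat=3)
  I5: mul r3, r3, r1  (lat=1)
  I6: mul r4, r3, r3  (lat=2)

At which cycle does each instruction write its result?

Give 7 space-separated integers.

I0 add r4: issue@1 deps=(None,None) exec_start@1 write@3
I1 mul r1: issue@2 deps=(None,0) exec_start@3 write@5
I2 add r4: issue@3 deps=(1,0) exec_start@5 write@8
I3 mul r3: issue@4 deps=(None,None) exec_start@4 write@7
I4 mul r2: issue@5 deps=(1,None) exec_start@5 write@8
I5 mul r3: issue@6 deps=(3,1) exec_start@7 write@8
I6 mul r4: issue@7 deps=(5,5) exec_start@8 write@10

Answer: 3 5 8 7 8 8 10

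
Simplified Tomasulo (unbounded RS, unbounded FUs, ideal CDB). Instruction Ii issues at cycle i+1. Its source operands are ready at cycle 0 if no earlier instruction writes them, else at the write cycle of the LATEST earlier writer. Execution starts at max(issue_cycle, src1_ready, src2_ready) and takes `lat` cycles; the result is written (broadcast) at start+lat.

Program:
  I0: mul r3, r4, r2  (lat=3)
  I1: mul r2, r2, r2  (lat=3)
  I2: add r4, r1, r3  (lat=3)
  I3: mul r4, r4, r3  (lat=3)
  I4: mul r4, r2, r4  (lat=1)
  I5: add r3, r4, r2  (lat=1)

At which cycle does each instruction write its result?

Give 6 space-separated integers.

Answer: 4 5 7 10 11 12

Derivation:
I0 mul r3: issue@1 deps=(None,None) exec_start@1 write@4
I1 mul r2: issue@2 deps=(None,None) exec_start@2 write@5
I2 add r4: issue@3 deps=(None,0) exec_start@4 write@7
I3 mul r4: issue@4 deps=(2,0) exec_start@7 write@10
I4 mul r4: issue@5 deps=(1,3) exec_start@10 write@11
I5 add r3: issue@6 deps=(4,1) exec_start@11 write@12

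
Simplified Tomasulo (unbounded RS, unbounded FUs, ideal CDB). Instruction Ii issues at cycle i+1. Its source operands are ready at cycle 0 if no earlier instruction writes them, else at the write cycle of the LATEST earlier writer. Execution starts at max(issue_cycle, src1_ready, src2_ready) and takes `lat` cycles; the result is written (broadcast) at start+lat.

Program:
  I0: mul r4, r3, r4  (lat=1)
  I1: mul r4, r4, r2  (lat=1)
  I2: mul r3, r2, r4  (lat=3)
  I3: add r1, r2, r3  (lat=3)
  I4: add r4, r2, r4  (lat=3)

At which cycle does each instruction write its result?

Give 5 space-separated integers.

Answer: 2 3 6 9 8

Derivation:
I0 mul r4: issue@1 deps=(None,None) exec_start@1 write@2
I1 mul r4: issue@2 deps=(0,None) exec_start@2 write@3
I2 mul r3: issue@3 deps=(None,1) exec_start@3 write@6
I3 add r1: issue@4 deps=(None,2) exec_start@6 write@9
I4 add r4: issue@5 deps=(None,1) exec_start@5 write@8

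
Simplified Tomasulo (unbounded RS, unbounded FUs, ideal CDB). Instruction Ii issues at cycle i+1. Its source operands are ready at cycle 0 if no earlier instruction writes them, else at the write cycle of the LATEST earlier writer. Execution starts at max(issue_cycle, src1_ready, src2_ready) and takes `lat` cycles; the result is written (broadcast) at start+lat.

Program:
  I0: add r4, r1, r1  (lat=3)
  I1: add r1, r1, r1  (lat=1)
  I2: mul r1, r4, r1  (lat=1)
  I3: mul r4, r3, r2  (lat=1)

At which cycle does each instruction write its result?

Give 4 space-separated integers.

Answer: 4 3 5 5

Derivation:
I0 add r4: issue@1 deps=(None,None) exec_start@1 write@4
I1 add r1: issue@2 deps=(None,None) exec_start@2 write@3
I2 mul r1: issue@3 deps=(0,1) exec_start@4 write@5
I3 mul r4: issue@4 deps=(None,None) exec_start@4 write@5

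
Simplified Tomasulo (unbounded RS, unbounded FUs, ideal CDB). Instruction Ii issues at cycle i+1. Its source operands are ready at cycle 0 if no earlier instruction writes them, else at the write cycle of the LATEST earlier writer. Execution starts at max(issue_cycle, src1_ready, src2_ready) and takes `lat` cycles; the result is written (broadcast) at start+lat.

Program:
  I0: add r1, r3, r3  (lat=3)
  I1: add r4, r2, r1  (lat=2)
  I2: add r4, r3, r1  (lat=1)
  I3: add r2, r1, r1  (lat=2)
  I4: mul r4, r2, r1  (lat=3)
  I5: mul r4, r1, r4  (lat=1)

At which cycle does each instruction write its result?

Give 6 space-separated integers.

Answer: 4 6 5 6 9 10

Derivation:
I0 add r1: issue@1 deps=(None,None) exec_start@1 write@4
I1 add r4: issue@2 deps=(None,0) exec_start@4 write@6
I2 add r4: issue@3 deps=(None,0) exec_start@4 write@5
I3 add r2: issue@4 deps=(0,0) exec_start@4 write@6
I4 mul r4: issue@5 deps=(3,0) exec_start@6 write@9
I5 mul r4: issue@6 deps=(0,4) exec_start@9 write@10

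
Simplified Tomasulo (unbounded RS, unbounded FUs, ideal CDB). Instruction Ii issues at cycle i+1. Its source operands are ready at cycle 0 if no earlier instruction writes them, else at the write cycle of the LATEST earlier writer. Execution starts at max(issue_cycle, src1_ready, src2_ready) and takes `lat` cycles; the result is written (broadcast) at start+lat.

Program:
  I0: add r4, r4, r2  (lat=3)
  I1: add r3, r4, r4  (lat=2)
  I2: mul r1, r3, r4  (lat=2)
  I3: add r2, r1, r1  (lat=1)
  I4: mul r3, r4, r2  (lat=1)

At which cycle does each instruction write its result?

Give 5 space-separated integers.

Answer: 4 6 8 9 10

Derivation:
I0 add r4: issue@1 deps=(None,None) exec_start@1 write@4
I1 add r3: issue@2 deps=(0,0) exec_start@4 write@6
I2 mul r1: issue@3 deps=(1,0) exec_start@6 write@8
I3 add r2: issue@4 deps=(2,2) exec_start@8 write@9
I4 mul r3: issue@5 deps=(0,3) exec_start@9 write@10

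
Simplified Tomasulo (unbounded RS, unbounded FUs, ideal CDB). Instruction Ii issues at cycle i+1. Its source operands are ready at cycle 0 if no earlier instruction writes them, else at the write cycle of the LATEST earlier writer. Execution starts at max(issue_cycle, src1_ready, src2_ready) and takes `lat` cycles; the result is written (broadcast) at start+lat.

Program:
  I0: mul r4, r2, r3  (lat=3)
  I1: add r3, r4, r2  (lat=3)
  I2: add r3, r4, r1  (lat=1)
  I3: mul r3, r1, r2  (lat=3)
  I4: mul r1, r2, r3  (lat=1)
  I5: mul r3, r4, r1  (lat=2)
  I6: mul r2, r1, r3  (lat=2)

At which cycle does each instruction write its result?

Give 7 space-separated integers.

Answer: 4 7 5 7 8 10 12

Derivation:
I0 mul r4: issue@1 deps=(None,None) exec_start@1 write@4
I1 add r3: issue@2 deps=(0,None) exec_start@4 write@7
I2 add r3: issue@3 deps=(0,None) exec_start@4 write@5
I3 mul r3: issue@4 deps=(None,None) exec_start@4 write@7
I4 mul r1: issue@5 deps=(None,3) exec_start@7 write@8
I5 mul r3: issue@6 deps=(0,4) exec_start@8 write@10
I6 mul r2: issue@7 deps=(4,5) exec_start@10 write@12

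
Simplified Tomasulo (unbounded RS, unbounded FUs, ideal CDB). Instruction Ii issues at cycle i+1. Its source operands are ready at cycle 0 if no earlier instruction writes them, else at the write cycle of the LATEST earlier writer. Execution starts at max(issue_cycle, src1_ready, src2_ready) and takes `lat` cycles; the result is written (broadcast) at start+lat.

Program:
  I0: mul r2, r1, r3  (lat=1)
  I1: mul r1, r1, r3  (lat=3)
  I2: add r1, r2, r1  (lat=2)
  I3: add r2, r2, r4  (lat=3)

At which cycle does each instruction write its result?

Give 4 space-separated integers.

I0 mul r2: issue@1 deps=(None,None) exec_start@1 write@2
I1 mul r1: issue@2 deps=(None,None) exec_start@2 write@5
I2 add r1: issue@3 deps=(0,1) exec_start@5 write@7
I3 add r2: issue@4 deps=(0,None) exec_start@4 write@7

Answer: 2 5 7 7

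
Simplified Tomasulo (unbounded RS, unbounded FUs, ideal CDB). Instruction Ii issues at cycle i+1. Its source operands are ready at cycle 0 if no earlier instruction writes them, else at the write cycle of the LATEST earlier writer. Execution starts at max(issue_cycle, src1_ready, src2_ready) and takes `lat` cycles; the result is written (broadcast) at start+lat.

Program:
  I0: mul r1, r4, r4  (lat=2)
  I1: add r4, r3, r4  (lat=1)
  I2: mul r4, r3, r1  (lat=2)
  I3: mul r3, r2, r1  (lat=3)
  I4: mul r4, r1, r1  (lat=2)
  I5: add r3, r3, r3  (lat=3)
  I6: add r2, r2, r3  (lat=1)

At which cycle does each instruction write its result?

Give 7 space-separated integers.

I0 mul r1: issue@1 deps=(None,None) exec_start@1 write@3
I1 add r4: issue@2 deps=(None,None) exec_start@2 write@3
I2 mul r4: issue@3 deps=(None,0) exec_start@3 write@5
I3 mul r3: issue@4 deps=(None,0) exec_start@4 write@7
I4 mul r4: issue@5 deps=(0,0) exec_start@5 write@7
I5 add r3: issue@6 deps=(3,3) exec_start@7 write@10
I6 add r2: issue@7 deps=(None,5) exec_start@10 write@11

Answer: 3 3 5 7 7 10 11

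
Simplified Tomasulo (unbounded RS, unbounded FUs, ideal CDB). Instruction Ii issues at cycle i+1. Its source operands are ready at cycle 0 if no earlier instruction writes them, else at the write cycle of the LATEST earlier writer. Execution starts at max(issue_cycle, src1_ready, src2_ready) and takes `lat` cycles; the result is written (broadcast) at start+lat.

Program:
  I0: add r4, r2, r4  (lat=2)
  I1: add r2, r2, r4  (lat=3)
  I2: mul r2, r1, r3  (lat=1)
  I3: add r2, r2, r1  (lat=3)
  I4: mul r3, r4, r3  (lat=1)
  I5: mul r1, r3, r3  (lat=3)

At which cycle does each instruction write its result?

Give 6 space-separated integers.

I0 add r4: issue@1 deps=(None,None) exec_start@1 write@3
I1 add r2: issue@2 deps=(None,0) exec_start@3 write@6
I2 mul r2: issue@3 deps=(None,None) exec_start@3 write@4
I3 add r2: issue@4 deps=(2,None) exec_start@4 write@7
I4 mul r3: issue@5 deps=(0,None) exec_start@5 write@6
I5 mul r1: issue@6 deps=(4,4) exec_start@6 write@9

Answer: 3 6 4 7 6 9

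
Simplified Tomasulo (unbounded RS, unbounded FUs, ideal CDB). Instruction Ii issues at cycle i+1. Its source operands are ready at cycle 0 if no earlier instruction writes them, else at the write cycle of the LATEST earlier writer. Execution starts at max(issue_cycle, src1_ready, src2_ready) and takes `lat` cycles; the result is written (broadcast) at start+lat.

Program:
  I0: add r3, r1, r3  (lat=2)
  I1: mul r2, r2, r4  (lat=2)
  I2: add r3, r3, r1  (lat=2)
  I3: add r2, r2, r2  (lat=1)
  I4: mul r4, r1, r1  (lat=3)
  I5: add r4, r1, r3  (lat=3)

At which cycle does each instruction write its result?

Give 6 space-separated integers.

Answer: 3 4 5 5 8 9

Derivation:
I0 add r3: issue@1 deps=(None,None) exec_start@1 write@3
I1 mul r2: issue@2 deps=(None,None) exec_start@2 write@4
I2 add r3: issue@3 deps=(0,None) exec_start@3 write@5
I3 add r2: issue@4 deps=(1,1) exec_start@4 write@5
I4 mul r4: issue@5 deps=(None,None) exec_start@5 write@8
I5 add r4: issue@6 deps=(None,2) exec_start@6 write@9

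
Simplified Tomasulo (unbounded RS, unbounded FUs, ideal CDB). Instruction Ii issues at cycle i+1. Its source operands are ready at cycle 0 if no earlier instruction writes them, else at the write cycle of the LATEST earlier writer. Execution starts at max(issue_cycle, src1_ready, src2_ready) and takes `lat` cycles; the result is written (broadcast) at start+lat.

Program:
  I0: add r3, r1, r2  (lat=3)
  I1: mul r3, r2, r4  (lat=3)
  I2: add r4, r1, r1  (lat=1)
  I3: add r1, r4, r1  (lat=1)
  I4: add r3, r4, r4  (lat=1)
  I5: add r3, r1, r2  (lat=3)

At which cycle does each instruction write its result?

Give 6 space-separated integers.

Answer: 4 5 4 5 6 9

Derivation:
I0 add r3: issue@1 deps=(None,None) exec_start@1 write@4
I1 mul r3: issue@2 deps=(None,None) exec_start@2 write@5
I2 add r4: issue@3 deps=(None,None) exec_start@3 write@4
I3 add r1: issue@4 deps=(2,None) exec_start@4 write@5
I4 add r3: issue@5 deps=(2,2) exec_start@5 write@6
I5 add r3: issue@6 deps=(3,None) exec_start@6 write@9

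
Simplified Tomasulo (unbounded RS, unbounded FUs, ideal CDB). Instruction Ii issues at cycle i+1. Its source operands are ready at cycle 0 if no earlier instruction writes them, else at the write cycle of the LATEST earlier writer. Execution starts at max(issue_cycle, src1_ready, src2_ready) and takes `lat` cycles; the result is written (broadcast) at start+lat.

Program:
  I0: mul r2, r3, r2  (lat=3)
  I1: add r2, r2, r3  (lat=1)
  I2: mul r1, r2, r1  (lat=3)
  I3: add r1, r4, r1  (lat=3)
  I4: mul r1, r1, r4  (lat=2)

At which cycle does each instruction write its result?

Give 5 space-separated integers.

Answer: 4 5 8 11 13

Derivation:
I0 mul r2: issue@1 deps=(None,None) exec_start@1 write@4
I1 add r2: issue@2 deps=(0,None) exec_start@4 write@5
I2 mul r1: issue@3 deps=(1,None) exec_start@5 write@8
I3 add r1: issue@4 deps=(None,2) exec_start@8 write@11
I4 mul r1: issue@5 deps=(3,None) exec_start@11 write@13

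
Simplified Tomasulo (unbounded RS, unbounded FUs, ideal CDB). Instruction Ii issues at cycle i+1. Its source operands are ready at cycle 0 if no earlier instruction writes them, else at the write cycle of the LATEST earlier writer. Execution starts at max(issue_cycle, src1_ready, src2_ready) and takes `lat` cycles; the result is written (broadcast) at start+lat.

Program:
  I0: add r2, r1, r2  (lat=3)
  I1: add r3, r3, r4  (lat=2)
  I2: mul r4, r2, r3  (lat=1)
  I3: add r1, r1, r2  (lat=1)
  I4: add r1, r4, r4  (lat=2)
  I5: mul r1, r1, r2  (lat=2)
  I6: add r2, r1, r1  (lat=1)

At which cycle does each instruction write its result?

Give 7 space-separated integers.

I0 add r2: issue@1 deps=(None,None) exec_start@1 write@4
I1 add r3: issue@2 deps=(None,None) exec_start@2 write@4
I2 mul r4: issue@3 deps=(0,1) exec_start@4 write@5
I3 add r1: issue@4 deps=(None,0) exec_start@4 write@5
I4 add r1: issue@5 deps=(2,2) exec_start@5 write@7
I5 mul r1: issue@6 deps=(4,0) exec_start@7 write@9
I6 add r2: issue@7 deps=(5,5) exec_start@9 write@10

Answer: 4 4 5 5 7 9 10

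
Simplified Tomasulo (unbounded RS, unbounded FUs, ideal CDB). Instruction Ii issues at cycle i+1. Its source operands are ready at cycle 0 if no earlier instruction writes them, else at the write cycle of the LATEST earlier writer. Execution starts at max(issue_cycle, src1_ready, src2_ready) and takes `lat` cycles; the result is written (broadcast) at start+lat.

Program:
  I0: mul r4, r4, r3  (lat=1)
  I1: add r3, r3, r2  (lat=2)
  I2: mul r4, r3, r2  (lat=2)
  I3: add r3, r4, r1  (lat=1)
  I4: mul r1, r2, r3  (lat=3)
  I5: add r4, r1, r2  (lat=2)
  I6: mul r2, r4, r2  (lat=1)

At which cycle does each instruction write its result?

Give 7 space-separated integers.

I0 mul r4: issue@1 deps=(None,None) exec_start@1 write@2
I1 add r3: issue@2 deps=(None,None) exec_start@2 write@4
I2 mul r4: issue@3 deps=(1,None) exec_start@4 write@6
I3 add r3: issue@4 deps=(2,None) exec_start@6 write@7
I4 mul r1: issue@5 deps=(None,3) exec_start@7 write@10
I5 add r4: issue@6 deps=(4,None) exec_start@10 write@12
I6 mul r2: issue@7 deps=(5,None) exec_start@12 write@13

Answer: 2 4 6 7 10 12 13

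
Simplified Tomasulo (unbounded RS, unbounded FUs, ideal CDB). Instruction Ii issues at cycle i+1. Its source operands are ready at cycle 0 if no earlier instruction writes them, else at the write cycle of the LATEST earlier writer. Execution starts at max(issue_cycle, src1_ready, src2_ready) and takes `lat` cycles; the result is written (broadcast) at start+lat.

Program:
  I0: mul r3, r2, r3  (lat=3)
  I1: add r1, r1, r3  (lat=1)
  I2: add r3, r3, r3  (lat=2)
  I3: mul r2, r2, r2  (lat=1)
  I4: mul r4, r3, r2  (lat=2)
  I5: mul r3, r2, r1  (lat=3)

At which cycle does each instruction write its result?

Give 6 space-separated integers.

Answer: 4 5 6 5 8 9

Derivation:
I0 mul r3: issue@1 deps=(None,None) exec_start@1 write@4
I1 add r1: issue@2 deps=(None,0) exec_start@4 write@5
I2 add r3: issue@3 deps=(0,0) exec_start@4 write@6
I3 mul r2: issue@4 deps=(None,None) exec_start@4 write@5
I4 mul r4: issue@5 deps=(2,3) exec_start@6 write@8
I5 mul r3: issue@6 deps=(3,1) exec_start@6 write@9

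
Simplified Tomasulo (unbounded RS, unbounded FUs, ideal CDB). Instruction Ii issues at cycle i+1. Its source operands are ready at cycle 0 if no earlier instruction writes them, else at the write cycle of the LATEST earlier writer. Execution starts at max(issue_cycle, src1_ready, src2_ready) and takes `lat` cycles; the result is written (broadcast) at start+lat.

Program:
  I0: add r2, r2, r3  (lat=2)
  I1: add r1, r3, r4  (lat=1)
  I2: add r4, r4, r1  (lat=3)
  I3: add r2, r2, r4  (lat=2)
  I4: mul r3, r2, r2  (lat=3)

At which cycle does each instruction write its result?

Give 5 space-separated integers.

I0 add r2: issue@1 deps=(None,None) exec_start@1 write@3
I1 add r1: issue@2 deps=(None,None) exec_start@2 write@3
I2 add r4: issue@3 deps=(None,1) exec_start@3 write@6
I3 add r2: issue@4 deps=(0,2) exec_start@6 write@8
I4 mul r3: issue@5 deps=(3,3) exec_start@8 write@11

Answer: 3 3 6 8 11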